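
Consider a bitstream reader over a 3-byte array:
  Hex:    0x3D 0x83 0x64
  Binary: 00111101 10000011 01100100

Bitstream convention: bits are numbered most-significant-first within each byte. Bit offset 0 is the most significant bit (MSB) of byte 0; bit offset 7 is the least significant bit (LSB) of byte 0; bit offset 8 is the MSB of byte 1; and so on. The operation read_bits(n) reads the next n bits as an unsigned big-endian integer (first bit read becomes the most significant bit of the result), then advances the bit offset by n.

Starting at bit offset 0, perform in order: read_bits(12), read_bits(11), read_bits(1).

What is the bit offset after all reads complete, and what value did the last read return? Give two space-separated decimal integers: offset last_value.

Answer: 24 0

Derivation:
Read 1: bits[0:12] width=12 -> value=984 (bin 001111011000); offset now 12 = byte 1 bit 4; 12 bits remain
Read 2: bits[12:23] width=11 -> value=434 (bin 00110110010); offset now 23 = byte 2 bit 7; 1 bits remain
Read 3: bits[23:24] width=1 -> value=0 (bin 0); offset now 24 = byte 3 bit 0; 0 bits remain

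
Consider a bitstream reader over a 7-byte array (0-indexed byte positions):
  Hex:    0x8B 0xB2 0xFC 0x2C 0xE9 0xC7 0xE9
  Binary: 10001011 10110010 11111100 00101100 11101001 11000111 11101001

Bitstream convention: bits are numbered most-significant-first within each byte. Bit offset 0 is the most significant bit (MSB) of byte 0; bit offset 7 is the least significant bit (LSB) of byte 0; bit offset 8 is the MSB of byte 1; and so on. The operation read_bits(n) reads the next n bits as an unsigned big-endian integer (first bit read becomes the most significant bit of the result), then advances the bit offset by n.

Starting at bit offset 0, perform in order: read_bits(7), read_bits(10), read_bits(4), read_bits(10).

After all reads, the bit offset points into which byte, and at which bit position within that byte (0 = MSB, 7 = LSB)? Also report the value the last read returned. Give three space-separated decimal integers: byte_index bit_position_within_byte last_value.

Answer: 3 7 534

Derivation:
Read 1: bits[0:7] width=7 -> value=69 (bin 1000101); offset now 7 = byte 0 bit 7; 49 bits remain
Read 2: bits[7:17] width=10 -> value=869 (bin 1101100101); offset now 17 = byte 2 bit 1; 39 bits remain
Read 3: bits[17:21] width=4 -> value=15 (bin 1111); offset now 21 = byte 2 bit 5; 35 bits remain
Read 4: bits[21:31] width=10 -> value=534 (bin 1000010110); offset now 31 = byte 3 bit 7; 25 bits remain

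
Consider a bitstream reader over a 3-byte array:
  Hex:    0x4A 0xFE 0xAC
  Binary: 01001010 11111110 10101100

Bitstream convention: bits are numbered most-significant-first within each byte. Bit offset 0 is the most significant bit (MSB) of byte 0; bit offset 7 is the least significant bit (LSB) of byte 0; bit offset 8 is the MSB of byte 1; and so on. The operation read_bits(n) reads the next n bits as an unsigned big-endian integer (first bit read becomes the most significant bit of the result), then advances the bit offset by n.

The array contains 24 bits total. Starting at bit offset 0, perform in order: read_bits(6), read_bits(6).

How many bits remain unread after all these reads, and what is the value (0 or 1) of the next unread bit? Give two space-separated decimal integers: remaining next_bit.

Read 1: bits[0:6] width=6 -> value=18 (bin 010010); offset now 6 = byte 0 bit 6; 18 bits remain
Read 2: bits[6:12] width=6 -> value=47 (bin 101111); offset now 12 = byte 1 bit 4; 12 bits remain

Answer: 12 1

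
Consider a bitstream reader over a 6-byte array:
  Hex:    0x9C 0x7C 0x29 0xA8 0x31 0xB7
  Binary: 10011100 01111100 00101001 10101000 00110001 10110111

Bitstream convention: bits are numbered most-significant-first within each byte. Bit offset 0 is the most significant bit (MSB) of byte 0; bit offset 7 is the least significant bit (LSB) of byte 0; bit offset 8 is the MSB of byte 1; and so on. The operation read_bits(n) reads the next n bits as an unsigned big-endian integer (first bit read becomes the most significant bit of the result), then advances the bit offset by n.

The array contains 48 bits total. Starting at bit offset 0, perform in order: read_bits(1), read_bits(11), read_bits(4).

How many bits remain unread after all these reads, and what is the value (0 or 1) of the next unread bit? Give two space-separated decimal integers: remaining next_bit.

Read 1: bits[0:1] width=1 -> value=1 (bin 1); offset now 1 = byte 0 bit 1; 47 bits remain
Read 2: bits[1:12] width=11 -> value=455 (bin 00111000111); offset now 12 = byte 1 bit 4; 36 bits remain
Read 3: bits[12:16] width=4 -> value=12 (bin 1100); offset now 16 = byte 2 bit 0; 32 bits remain

Answer: 32 0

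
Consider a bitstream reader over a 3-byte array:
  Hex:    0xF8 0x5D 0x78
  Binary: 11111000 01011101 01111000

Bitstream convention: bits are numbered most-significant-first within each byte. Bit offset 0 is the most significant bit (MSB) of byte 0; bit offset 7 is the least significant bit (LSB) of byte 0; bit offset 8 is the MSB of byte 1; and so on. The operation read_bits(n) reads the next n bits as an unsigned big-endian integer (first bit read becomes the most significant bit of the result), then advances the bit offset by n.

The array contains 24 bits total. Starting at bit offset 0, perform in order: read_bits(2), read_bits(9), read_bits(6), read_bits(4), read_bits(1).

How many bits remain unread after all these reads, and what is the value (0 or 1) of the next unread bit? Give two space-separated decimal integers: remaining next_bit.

Read 1: bits[0:2] width=2 -> value=3 (bin 11); offset now 2 = byte 0 bit 2; 22 bits remain
Read 2: bits[2:11] width=9 -> value=450 (bin 111000010); offset now 11 = byte 1 bit 3; 13 bits remain
Read 3: bits[11:17] width=6 -> value=58 (bin 111010); offset now 17 = byte 2 bit 1; 7 bits remain
Read 4: bits[17:21] width=4 -> value=15 (bin 1111); offset now 21 = byte 2 bit 5; 3 bits remain
Read 5: bits[21:22] width=1 -> value=0 (bin 0); offset now 22 = byte 2 bit 6; 2 bits remain

Answer: 2 0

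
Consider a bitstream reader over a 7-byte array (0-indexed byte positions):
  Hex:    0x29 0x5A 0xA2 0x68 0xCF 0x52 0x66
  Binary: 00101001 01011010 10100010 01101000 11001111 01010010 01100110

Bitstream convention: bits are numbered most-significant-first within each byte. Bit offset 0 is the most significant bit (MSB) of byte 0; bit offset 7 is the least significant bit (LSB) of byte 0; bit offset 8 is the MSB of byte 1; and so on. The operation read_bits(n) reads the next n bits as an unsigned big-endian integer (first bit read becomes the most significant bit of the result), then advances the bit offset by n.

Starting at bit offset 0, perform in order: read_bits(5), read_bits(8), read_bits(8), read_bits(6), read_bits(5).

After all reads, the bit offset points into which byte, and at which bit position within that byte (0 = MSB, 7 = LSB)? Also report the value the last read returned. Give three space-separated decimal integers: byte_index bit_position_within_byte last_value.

Answer: 4 0 8

Derivation:
Read 1: bits[0:5] width=5 -> value=5 (bin 00101); offset now 5 = byte 0 bit 5; 51 bits remain
Read 2: bits[5:13] width=8 -> value=43 (bin 00101011); offset now 13 = byte 1 bit 5; 43 bits remain
Read 3: bits[13:21] width=8 -> value=84 (bin 01010100); offset now 21 = byte 2 bit 5; 35 bits remain
Read 4: bits[21:27] width=6 -> value=19 (bin 010011); offset now 27 = byte 3 bit 3; 29 bits remain
Read 5: bits[27:32] width=5 -> value=8 (bin 01000); offset now 32 = byte 4 bit 0; 24 bits remain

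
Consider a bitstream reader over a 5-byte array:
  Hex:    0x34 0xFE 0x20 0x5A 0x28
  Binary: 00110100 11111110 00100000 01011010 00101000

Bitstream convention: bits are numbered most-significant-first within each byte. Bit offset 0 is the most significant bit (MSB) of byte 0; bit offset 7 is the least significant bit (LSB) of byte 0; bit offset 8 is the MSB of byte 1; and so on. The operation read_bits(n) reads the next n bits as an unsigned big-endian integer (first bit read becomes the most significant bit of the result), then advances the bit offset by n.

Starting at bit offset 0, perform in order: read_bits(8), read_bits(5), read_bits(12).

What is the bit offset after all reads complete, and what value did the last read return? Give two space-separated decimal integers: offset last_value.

Read 1: bits[0:8] width=8 -> value=52 (bin 00110100); offset now 8 = byte 1 bit 0; 32 bits remain
Read 2: bits[8:13] width=5 -> value=31 (bin 11111); offset now 13 = byte 1 bit 5; 27 bits remain
Read 3: bits[13:25] width=12 -> value=3136 (bin 110001000000); offset now 25 = byte 3 bit 1; 15 bits remain

Answer: 25 3136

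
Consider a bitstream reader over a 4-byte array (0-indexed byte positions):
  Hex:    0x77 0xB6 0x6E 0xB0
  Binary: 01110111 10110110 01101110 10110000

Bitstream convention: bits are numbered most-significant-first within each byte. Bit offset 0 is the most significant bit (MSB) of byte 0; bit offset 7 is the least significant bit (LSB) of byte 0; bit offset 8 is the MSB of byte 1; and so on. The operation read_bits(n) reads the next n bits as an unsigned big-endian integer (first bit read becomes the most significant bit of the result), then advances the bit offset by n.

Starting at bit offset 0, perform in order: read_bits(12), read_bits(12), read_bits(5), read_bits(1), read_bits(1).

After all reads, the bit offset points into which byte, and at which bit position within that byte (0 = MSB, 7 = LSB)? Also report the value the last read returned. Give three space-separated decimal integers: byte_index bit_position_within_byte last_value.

Read 1: bits[0:12] width=12 -> value=1915 (bin 011101111011); offset now 12 = byte 1 bit 4; 20 bits remain
Read 2: bits[12:24] width=12 -> value=1646 (bin 011001101110); offset now 24 = byte 3 bit 0; 8 bits remain
Read 3: bits[24:29] width=5 -> value=22 (bin 10110); offset now 29 = byte 3 bit 5; 3 bits remain
Read 4: bits[29:30] width=1 -> value=0 (bin 0); offset now 30 = byte 3 bit 6; 2 bits remain
Read 5: bits[30:31] width=1 -> value=0 (bin 0); offset now 31 = byte 3 bit 7; 1 bits remain

Answer: 3 7 0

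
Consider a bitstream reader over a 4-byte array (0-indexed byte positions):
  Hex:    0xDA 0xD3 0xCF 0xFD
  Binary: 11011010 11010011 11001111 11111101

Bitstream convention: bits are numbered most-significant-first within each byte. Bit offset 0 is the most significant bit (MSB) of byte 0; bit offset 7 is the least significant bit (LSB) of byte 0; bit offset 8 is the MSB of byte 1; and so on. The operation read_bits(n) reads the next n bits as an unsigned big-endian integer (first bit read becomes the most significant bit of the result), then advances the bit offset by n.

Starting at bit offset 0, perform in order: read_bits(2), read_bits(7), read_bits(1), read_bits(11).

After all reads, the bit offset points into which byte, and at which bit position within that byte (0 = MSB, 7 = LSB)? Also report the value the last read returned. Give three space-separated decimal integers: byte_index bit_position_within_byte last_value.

Read 1: bits[0:2] width=2 -> value=3 (bin 11); offset now 2 = byte 0 bit 2; 30 bits remain
Read 2: bits[2:9] width=7 -> value=53 (bin 0110101); offset now 9 = byte 1 bit 1; 23 bits remain
Read 3: bits[9:10] width=1 -> value=1 (bin 1); offset now 10 = byte 1 bit 2; 22 bits remain
Read 4: bits[10:21] width=11 -> value=633 (bin 01001111001); offset now 21 = byte 2 bit 5; 11 bits remain

Answer: 2 5 633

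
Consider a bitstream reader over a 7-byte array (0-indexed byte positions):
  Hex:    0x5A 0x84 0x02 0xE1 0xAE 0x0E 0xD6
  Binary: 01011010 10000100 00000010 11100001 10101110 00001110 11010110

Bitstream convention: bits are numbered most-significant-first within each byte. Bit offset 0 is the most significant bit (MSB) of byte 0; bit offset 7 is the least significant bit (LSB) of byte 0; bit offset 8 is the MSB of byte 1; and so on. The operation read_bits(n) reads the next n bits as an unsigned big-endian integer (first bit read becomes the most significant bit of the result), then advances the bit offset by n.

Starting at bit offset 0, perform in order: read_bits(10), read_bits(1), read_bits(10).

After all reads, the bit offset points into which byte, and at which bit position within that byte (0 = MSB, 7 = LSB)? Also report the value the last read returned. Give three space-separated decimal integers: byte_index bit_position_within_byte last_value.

Answer: 2 5 128

Derivation:
Read 1: bits[0:10] width=10 -> value=362 (bin 0101101010); offset now 10 = byte 1 bit 2; 46 bits remain
Read 2: bits[10:11] width=1 -> value=0 (bin 0); offset now 11 = byte 1 bit 3; 45 bits remain
Read 3: bits[11:21] width=10 -> value=128 (bin 0010000000); offset now 21 = byte 2 bit 5; 35 bits remain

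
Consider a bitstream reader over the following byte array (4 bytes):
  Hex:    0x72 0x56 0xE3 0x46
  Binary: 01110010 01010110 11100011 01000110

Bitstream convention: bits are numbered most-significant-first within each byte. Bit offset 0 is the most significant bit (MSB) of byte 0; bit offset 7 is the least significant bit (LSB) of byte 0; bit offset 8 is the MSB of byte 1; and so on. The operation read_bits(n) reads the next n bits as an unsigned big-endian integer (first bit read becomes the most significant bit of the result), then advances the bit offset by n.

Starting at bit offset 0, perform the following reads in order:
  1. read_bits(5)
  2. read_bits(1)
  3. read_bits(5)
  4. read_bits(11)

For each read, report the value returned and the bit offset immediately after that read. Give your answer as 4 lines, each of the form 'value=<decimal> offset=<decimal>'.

Read 1: bits[0:5] width=5 -> value=14 (bin 01110); offset now 5 = byte 0 bit 5; 27 bits remain
Read 2: bits[5:6] width=1 -> value=0 (bin 0); offset now 6 = byte 0 bit 6; 26 bits remain
Read 3: bits[6:11] width=5 -> value=18 (bin 10010); offset now 11 = byte 1 bit 3; 21 bits remain
Read 4: bits[11:22] width=11 -> value=1464 (bin 10110111000); offset now 22 = byte 2 bit 6; 10 bits remain

Answer: value=14 offset=5
value=0 offset=6
value=18 offset=11
value=1464 offset=22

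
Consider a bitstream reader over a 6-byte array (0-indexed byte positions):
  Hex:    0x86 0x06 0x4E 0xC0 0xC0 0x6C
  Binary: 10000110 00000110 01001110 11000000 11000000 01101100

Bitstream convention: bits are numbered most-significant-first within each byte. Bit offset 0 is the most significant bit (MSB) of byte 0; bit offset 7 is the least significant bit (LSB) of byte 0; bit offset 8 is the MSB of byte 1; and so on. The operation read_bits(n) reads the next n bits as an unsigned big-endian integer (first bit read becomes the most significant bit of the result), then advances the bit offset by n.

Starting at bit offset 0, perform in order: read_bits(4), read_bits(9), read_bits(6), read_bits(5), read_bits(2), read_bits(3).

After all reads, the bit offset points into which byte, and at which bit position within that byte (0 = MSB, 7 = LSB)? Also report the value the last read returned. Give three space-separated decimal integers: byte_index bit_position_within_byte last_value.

Read 1: bits[0:4] width=4 -> value=8 (bin 1000); offset now 4 = byte 0 bit 4; 44 bits remain
Read 2: bits[4:13] width=9 -> value=192 (bin 011000000); offset now 13 = byte 1 bit 5; 35 bits remain
Read 3: bits[13:19] width=6 -> value=50 (bin 110010); offset now 19 = byte 2 bit 3; 29 bits remain
Read 4: bits[19:24] width=5 -> value=14 (bin 01110); offset now 24 = byte 3 bit 0; 24 bits remain
Read 5: bits[24:26] width=2 -> value=3 (bin 11); offset now 26 = byte 3 bit 2; 22 bits remain
Read 6: bits[26:29] width=3 -> value=0 (bin 000); offset now 29 = byte 3 bit 5; 19 bits remain

Answer: 3 5 0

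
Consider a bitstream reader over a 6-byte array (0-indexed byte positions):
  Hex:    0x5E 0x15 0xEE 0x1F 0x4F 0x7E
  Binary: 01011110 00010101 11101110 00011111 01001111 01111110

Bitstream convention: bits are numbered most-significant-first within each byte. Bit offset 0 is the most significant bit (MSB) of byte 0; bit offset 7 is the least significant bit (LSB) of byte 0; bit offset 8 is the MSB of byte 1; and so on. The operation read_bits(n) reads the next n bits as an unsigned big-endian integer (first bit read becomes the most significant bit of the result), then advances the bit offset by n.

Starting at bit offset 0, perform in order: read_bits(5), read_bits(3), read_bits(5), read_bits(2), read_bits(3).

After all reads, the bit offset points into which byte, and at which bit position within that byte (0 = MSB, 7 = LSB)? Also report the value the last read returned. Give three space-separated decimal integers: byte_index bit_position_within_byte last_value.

Read 1: bits[0:5] width=5 -> value=11 (bin 01011); offset now 5 = byte 0 bit 5; 43 bits remain
Read 2: bits[5:8] width=3 -> value=6 (bin 110); offset now 8 = byte 1 bit 0; 40 bits remain
Read 3: bits[8:13] width=5 -> value=2 (bin 00010); offset now 13 = byte 1 bit 5; 35 bits remain
Read 4: bits[13:15] width=2 -> value=2 (bin 10); offset now 15 = byte 1 bit 7; 33 bits remain
Read 5: bits[15:18] width=3 -> value=7 (bin 111); offset now 18 = byte 2 bit 2; 30 bits remain

Answer: 2 2 7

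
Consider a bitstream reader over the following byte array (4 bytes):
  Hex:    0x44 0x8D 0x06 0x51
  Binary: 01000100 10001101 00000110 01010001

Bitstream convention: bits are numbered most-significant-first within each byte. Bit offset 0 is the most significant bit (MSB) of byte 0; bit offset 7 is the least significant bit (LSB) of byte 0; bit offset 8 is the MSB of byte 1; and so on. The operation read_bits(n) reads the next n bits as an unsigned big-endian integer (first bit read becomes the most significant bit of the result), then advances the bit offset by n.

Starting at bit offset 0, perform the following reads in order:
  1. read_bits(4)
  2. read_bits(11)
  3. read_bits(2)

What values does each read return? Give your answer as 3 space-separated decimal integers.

Answer: 4 582 2

Derivation:
Read 1: bits[0:4] width=4 -> value=4 (bin 0100); offset now 4 = byte 0 bit 4; 28 bits remain
Read 2: bits[4:15] width=11 -> value=582 (bin 01001000110); offset now 15 = byte 1 bit 7; 17 bits remain
Read 3: bits[15:17] width=2 -> value=2 (bin 10); offset now 17 = byte 2 bit 1; 15 bits remain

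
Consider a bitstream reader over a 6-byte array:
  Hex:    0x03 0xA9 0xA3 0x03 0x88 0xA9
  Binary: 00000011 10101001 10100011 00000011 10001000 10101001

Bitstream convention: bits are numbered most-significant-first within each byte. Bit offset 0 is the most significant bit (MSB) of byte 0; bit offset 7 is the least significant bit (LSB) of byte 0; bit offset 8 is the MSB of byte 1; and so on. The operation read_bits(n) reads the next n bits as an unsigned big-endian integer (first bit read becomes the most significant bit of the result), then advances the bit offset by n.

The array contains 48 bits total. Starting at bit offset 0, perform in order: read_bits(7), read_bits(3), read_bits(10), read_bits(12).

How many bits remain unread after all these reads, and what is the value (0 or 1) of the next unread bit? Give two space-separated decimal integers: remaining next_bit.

Answer: 16 1

Derivation:
Read 1: bits[0:7] width=7 -> value=1 (bin 0000001); offset now 7 = byte 0 bit 7; 41 bits remain
Read 2: bits[7:10] width=3 -> value=6 (bin 110); offset now 10 = byte 1 bit 2; 38 bits remain
Read 3: bits[10:20] width=10 -> value=666 (bin 1010011010); offset now 20 = byte 2 bit 4; 28 bits remain
Read 4: bits[20:32] width=12 -> value=771 (bin 001100000011); offset now 32 = byte 4 bit 0; 16 bits remain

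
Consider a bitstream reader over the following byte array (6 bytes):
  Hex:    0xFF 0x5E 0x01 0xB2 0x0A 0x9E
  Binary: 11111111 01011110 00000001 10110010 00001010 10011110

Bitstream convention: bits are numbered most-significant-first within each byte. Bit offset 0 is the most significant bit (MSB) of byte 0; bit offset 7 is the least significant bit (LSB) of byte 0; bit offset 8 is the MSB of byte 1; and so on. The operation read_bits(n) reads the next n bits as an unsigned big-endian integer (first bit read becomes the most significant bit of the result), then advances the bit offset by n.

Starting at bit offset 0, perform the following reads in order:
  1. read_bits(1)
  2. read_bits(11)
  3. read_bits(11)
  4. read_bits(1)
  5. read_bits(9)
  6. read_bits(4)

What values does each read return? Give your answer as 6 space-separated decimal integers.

Read 1: bits[0:1] width=1 -> value=1 (bin 1); offset now 1 = byte 0 bit 1; 47 bits remain
Read 2: bits[1:12] width=11 -> value=2037 (bin 11111110101); offset now 12 = byte 1 bit 4; 36 bits remain
Read 3: bits[12:23] width=11 -> value=1792 (bin 11100000000); offset now 23 = byte 2 bit 7; 25 bits remain
Read 4: bits[23:24] width=1 -> value=1 (bin 1); offset now 24 = byte 3 bit 0; 24 bits remain
Read 5: bits[24:33] width=9 -> value=356 (bin 101100100); offset now 33 = byte 4 bit 1; 15 bits remain
Read 6: bits[33:37] width=4 -> value=1 (bin 0001); offset now 37 = byte 4 bit 5; 11 bits remain

Answer: 1 2037 1792 1 356 1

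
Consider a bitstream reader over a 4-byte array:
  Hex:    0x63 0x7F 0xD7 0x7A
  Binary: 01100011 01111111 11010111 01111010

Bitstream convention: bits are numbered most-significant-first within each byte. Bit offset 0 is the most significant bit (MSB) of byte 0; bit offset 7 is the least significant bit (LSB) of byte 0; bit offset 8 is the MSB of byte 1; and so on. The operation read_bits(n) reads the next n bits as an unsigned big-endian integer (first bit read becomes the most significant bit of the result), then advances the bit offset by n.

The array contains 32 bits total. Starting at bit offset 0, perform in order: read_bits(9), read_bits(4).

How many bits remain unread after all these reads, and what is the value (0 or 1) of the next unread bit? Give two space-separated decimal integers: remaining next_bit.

Read 1: bits[0:9] width=9 -> value=198 (bin 011000110); offset now 9 = byte 1 bit 1; 23 bits remain
Read 2: bits[9:13] width=4 -> value=15 (bin 1111); offset now 13 = byte 1 bit 5; 19 bits remain

Answer: 19 1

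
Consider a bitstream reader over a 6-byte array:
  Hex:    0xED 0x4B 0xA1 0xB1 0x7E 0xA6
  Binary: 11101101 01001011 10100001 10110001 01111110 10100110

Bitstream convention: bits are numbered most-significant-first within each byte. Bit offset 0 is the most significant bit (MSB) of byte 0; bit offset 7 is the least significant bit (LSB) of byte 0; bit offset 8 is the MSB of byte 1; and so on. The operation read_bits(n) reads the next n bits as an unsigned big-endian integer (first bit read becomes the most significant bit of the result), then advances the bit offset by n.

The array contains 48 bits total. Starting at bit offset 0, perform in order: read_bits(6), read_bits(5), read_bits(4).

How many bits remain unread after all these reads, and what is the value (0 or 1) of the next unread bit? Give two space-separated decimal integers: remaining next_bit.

Read 1: bits[0:6] width=6 -> value=59 (bin 111011); offset now 6 = byte 0 bit 6; 42 bits remain
Read 2: bits[6:11] width=5 -> value=10 (bin 01010); offset now 11 = byte 1 bit 3; 37 bits remain
Read 3: bits[11:15] width=4 -> value=5 (bin 0101); offset now 15 = byte 1 bit 7; 33 bits remain

Answer: 33 1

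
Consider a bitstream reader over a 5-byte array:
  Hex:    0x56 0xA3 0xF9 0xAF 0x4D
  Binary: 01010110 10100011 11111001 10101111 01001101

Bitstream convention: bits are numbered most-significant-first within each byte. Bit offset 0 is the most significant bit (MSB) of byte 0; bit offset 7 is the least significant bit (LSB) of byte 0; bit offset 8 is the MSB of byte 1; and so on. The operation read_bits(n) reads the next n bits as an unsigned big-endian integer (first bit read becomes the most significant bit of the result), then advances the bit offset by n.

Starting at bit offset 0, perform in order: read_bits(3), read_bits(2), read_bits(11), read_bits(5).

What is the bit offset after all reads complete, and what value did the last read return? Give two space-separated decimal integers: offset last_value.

Read 1: bits[0:3] width=3 -> value=2 (bin 010); offset now 3 = byte 0 bit 3; 37 bits remain
Read 2: bits[3:5] width=2 -> value=2 (bin 10); offset now 5 = byte 0 bit 5; 35 bits remain
Read 3: bits[5:16] width=11 -> value=1699 (bin 11010100011); offset now 16 = byte 2 bit 0; 24 bits remain
Read 4: bits[16:21] width=5 -> value=31 (bin 11111); offset now 21 = byte 2 bit 5; 19 bits remain

Answer: 21 31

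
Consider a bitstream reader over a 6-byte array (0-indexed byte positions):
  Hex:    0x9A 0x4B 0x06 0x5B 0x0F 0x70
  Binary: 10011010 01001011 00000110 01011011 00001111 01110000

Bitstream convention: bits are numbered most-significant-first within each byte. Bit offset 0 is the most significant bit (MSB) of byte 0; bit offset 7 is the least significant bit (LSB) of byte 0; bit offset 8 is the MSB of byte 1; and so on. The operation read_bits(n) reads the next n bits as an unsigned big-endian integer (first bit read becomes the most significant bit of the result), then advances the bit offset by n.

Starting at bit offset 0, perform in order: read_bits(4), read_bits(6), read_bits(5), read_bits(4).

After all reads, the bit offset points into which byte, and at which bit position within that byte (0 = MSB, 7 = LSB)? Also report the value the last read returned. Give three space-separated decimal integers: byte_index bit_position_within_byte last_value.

Answer: 2 3 8

Derivation:
Read 1: bits[0:4] width=4 -> value=9 (bin 1001); offset now 4 = byte 0 bit 4; 44 bits remain
Read 2: bits[4:10] width=6 -> value=41 (bin 101001); offset now 10 = byte 1 bit 2; 38 bits remain
Read 3: bits[10:15] width=5 -> value=5 (bin 00101); offset now 15 = byte 1 bit 7; 33 bits remain
Read 4: bits[15:19] width=4 -> value=8 (bin 1000); offset now 19 = byte 2 bit 3; 29 bits remain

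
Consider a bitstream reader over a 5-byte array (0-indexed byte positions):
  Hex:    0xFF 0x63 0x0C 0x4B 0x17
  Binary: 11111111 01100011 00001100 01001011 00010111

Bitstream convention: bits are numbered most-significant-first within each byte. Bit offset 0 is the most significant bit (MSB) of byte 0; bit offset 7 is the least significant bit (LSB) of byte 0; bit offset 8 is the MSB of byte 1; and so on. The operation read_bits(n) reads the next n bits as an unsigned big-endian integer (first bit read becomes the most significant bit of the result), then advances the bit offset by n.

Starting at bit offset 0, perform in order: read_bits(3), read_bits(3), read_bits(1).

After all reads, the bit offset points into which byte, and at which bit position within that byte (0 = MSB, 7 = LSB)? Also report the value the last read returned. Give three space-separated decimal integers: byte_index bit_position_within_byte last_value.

Answer: 0 7 1

Derivation:
Read 1: bits[0:3] width=3 -> value=7 (bin 111); offset now 3 = byte 0 bit 3; 37 bits remain
Read 2: bits[3:6] width=3 -> value=7 (bin 111); offset now 6 = byte 0 bit 6; 34 bits remain
Read 3: bits[6:7] width=1 -> value=1 (bin 1); offset now 7 = byte 0 bit 7; 33 bits remain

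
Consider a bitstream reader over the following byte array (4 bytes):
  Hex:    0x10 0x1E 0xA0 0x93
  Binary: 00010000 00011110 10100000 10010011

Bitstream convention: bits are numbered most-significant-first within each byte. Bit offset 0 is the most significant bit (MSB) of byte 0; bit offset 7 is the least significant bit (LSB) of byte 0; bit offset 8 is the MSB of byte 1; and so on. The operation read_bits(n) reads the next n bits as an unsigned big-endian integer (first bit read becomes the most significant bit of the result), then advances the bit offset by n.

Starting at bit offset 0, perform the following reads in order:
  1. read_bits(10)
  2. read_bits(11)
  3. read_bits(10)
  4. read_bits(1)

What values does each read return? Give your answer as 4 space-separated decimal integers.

Read 1: bits[0:10] width=10 -> value=64 (bin 0001000000); offset now 10 = byte 1 bit 2; 22 bits remain
Read 2: bits[10:21] width=11 -> value=980 (bin 01111010100); offset now 21 = byte 2 bit 5; 11 bits remain
Read 3: bits[21:31] width=10 -> value=73 (bin 0001001001); offset now 31 = byte 3 bit 7; 1 bits remain
Read 4: bits[31:32] width=1 -> value=1 (bin 1); offset now 32 = byte 4 bit 0; 0 bits remain

Answer: 64 980 73 1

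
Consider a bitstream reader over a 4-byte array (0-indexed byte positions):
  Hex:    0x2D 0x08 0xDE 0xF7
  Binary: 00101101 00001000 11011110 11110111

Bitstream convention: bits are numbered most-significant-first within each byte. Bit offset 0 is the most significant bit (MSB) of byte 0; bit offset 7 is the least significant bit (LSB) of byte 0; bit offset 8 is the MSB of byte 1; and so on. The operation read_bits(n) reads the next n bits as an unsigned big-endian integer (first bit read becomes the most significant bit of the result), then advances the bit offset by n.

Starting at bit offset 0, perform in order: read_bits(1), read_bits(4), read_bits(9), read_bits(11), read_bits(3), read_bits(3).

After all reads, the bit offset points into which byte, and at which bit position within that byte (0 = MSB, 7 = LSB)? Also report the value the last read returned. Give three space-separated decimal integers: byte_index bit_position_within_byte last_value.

Read 1: bits[0:1] width=1 -> value=0 (bin 0); offset now 1 = byte 0 bit 1; 31 bits remain
Read 2: bits[1:5] width=4 -> value=5 (bin 0101); offset now 5 = byte 0 bit 5; 27 bits remain
Read 3: bits[5:14] width=9 -> value=322 (bin 101000010); offset now 14 = byte 1 bit 6; 18 bits remain
Read 4: bits[14:25] width=11 -> value=445 (bin 00110111101); offset now 25 = byte 3 bit 1; 7 bits remain
Read 5: bits[25:28] width=3 -> value=7 (bin 111); offset now 28 = byte 3 bit 4; 4 bits remain
Read 6: bits[28:31] width=3 -> value=3 (bin 011); offset now 31 = byte 3 bit 7; 1 bits remain

Answer: 3 7 3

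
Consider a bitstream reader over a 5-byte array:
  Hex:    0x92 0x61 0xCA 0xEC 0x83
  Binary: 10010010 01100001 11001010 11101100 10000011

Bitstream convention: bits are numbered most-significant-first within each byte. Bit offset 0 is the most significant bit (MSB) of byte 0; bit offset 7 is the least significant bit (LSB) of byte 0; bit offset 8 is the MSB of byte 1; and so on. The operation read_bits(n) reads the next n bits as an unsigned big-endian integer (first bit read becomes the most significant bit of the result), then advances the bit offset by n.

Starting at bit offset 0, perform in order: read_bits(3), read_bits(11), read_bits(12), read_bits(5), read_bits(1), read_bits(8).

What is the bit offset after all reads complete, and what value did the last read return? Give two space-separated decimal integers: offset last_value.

Answer: 40 131

Derivation:
Read 1: bits[0:3] width=3 -> value=4 (bin 100); offset now 3 = byte 0 bit 3; 37 bits remain
Read 2: bits[3:14] width=11 -> value=1176 (bin 10010011000); offset now 14 = byte 1 bit 6; 26 bits remain
Read 3: bits[14:26] width=12 -> value=1835 (bin 011100101011); offset now 26 = byte 3 bit 2; 14 bits remain
Read 4: bits[26:31] width=5 -> value=22 (bin 10110); offset now 31 = byte 3 bit 7; 9 bits remain
Read 5: bits[31:32] width=1 -> value=0 (bin 0); offset now 32 = byte 4 bit 0; 8 bits remain
Read 6: bits[32:40] width=8 -> value=131 (bin 10000011); offset now 40 = byte 5 bit 0; 0 bits remain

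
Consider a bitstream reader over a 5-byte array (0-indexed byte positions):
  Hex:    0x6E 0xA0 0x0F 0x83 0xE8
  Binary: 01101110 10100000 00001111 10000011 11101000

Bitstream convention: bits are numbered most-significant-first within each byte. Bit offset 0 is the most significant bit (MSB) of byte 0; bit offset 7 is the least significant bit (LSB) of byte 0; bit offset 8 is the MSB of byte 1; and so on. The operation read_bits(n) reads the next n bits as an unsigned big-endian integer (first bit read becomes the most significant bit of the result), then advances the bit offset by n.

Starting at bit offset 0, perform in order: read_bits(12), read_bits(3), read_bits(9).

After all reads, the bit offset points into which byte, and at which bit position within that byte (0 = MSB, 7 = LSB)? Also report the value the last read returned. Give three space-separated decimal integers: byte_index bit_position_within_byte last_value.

Answer: 3 0 15

Derivation:
Read 1: bits[0:12] width=12 -> value=1770 (bin 011011101010); offset now 12 = byte 1 bit 4; 28 bits remain
Read 2: bits[12:15] width=3 -> value=0 (bin 000); offset now 15 = byte 1 bit 7; 25 bits remain
Read 3: bits[15:24] width=9 -> value=15 (bin 000001111); offset now 24 = byte 3 bit 0; 16 bits remain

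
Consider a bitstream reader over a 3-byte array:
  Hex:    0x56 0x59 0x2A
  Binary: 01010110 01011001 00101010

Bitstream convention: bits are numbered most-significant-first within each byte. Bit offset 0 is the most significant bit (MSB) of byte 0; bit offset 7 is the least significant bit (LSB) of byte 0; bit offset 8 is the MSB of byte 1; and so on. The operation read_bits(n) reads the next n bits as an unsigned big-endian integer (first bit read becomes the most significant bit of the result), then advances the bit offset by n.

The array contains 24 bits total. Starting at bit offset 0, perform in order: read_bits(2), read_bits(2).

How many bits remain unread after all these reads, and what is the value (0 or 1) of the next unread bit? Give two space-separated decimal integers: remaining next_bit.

Read 1: bits[0:2] width=2 -> value=1 (bin 01); offset now 2 = byte 0 bit 2; 22 bits remain
Read 2: bits[2:4] width=2 -> value=1 (bin 01); offset now 4 = byte 0 bit 4; 20 bits remain

Answer: 20 0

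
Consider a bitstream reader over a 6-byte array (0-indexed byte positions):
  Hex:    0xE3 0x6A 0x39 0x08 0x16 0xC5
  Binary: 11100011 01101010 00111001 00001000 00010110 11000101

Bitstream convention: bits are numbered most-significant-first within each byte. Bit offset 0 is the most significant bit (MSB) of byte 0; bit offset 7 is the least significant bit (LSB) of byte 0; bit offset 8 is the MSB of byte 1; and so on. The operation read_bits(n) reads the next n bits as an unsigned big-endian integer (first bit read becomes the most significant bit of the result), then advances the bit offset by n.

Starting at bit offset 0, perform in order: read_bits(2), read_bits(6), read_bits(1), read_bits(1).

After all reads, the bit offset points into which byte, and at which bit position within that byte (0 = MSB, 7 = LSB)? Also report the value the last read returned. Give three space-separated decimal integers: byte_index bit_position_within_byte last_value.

Answer: 1 2 1

Derivation:
Read 1: bits[0:2] width=2 -> value=3 (bin 11); offset now 2 = byte 0 bit 2; 46 bits remain
Read 2: bits[2:8] width=6 -> value=35 (bin 100011); offset now 8 = byte 1 bit 0; 40 bits remain
Read 3: bits[8:9] width=1 -> value=0 (bin 0); offset now 9 = byte 1 bit 1; 39 bits remain
Read 4: bits[9:10] width=1 -> value=1 (bin 1); offset now 10 = byte 1 bit 2; 38 bits remain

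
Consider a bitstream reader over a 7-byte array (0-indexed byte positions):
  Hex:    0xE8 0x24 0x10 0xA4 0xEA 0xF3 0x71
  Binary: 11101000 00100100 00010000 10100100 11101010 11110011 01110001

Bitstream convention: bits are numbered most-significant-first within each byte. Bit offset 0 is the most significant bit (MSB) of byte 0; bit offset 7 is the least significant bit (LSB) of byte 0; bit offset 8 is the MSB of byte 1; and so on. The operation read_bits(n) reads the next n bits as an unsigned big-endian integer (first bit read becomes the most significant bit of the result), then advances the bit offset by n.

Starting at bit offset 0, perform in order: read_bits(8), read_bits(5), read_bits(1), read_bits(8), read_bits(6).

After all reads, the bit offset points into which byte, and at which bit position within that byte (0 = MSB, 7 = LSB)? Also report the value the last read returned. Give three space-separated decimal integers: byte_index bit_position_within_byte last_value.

Read 1: bits[0:8] width=8 -> value=232 (bin 11101000); offset now 8 = byte 1 bit 0; 48 bits remain
Read 2: bits[8:13] width=5 -> value=4 (bin 00100); offset now 13 = byte 1 bit 5; 43 bits remain
Read 3: bits[13:14] width=1 -> value=1 (bin 1); offset now 14 = byte 1 bit 6; 42 bits remain
Read 4: bits[14:22] width=8 -> value=4 (bin 00000100); offset now 22 = byte 2 bit 6; 34 bits remain
Read 5: bits[22:28] width=6 -> value=10 (bin 001010); offset now 28 = byte 3 bit 4; 28 bits remain

Answer: 3 4 10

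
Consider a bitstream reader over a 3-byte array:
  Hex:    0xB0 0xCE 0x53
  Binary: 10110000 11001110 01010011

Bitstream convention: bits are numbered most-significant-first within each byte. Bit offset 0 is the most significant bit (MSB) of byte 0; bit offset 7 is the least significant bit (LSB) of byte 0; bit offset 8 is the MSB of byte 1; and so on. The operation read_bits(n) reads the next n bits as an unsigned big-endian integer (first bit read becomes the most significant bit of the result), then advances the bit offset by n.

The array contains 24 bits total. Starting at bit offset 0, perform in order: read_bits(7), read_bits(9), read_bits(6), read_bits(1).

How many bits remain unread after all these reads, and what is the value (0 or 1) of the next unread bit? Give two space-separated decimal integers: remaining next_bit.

Read 1: bits[0:7] width=7 -> value=88 (bin 1011000); offset now 7 = byte 0 bit 7; 17 bits remain
Read 2: bits[7:16] width=9 -> value=206 (bin 011001110); offset now 16 = byte 2 bit 0; 8 bits remain
Read 3: bits[16:22] width=6 -> value=20 (bin 010100); offset now 22 = byte 2 bit 6; 2 bits remain
Read 4: bits[22:23] width=1 -> value=1 (bin 1); offset now 23 = byte 2 bit 7; 1 bits remain

Answer: 1 1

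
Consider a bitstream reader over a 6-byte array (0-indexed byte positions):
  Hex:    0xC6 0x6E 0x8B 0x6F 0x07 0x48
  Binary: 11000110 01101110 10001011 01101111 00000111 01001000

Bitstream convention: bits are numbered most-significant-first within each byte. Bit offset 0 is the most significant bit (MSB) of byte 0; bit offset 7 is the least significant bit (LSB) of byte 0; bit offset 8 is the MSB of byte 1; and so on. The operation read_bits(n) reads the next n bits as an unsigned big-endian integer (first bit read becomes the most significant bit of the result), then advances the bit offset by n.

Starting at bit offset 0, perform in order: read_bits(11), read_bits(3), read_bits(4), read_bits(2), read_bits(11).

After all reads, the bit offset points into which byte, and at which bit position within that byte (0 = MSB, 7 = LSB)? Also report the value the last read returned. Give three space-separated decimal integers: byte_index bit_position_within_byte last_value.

Answer: 3 7 1463

Derivation:
Read 1: bits[0:11] width=11 -> value=1587 (bin 11000110011); offset now 11 = byte 1 bit 3; 37 bits remain
Read 2: bits[11:14] width=3 -> value=3 (bin 011); offset now 14 = byte 1 bit 6; 34 bits remain
Read 3: bits[14:18] width=4 -> value=10 (bin 1010); offset now 18 = byte 2 bit 2; 30 bits remain
Read 4: bits[18:20] width=2 -> value=0 (bin 00); offset now 20 = byte 2 bit 4; 28 bits remain
Read 5: bits[20:31] width=11 -> value=1463 (bin 10110110111); offset now 31 = byte 3 bit 7; 17 bits remain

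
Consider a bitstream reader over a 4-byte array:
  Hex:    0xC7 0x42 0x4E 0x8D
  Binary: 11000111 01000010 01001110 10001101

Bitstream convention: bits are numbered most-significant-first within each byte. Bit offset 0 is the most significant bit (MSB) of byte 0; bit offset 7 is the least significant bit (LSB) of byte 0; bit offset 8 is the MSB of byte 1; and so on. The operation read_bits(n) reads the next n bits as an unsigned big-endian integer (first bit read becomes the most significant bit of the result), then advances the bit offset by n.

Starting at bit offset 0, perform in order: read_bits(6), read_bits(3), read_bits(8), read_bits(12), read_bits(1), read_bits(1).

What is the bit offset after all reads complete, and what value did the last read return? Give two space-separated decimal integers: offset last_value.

Read 1: bits[0:6] width=6 -> value=49 (bin 110001); offset now 6 = byte 0 bit 6; 26 bits remain
Read 2: bits[6:9] width=3 -> value=6 (bin 110); offset now 9 = byte 1 bit 1; 23 bits remain
Read 3: bits[9:17] width=8 -> value=132 (bin 10000100); offset now 17 = byte 2 bit 1; 15 bits remain
Read 4: bits[17:29] width=12 -> value=2513 (bin 100111010001); offset now 29 = byte 3 bit 5; 3 bits remain
Read 5: bits[29:30] width=1 -> value=1 (bin 1); offset now 30 = byte 3 bit 6; 2 bits remain
Read 6: bits[30:31] width=1 -> value=0 (bin 0); offset now 31 = byte 3 bit 7; 1 bits remain

Answer: 31 0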